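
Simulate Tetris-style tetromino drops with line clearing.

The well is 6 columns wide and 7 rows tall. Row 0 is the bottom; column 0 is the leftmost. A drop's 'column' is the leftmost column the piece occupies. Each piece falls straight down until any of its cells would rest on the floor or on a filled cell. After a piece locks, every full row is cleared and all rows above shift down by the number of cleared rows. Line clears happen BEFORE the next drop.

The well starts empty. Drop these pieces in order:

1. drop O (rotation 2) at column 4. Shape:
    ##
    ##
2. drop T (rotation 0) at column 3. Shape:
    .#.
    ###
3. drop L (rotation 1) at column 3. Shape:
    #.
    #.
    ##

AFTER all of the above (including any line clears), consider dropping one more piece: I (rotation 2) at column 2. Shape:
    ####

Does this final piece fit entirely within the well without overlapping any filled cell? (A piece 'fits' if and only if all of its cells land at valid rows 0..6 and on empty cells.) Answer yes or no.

Answer: no

Derivation:
Drop 1: O rot2 at col 4 lands with bottom-row=0; cleared 0 line(s) (total 0); column heights now [0 0 0 0 2 2], max=2
Drop 2: T rot0 at col 3 lands with bottom-row=2; cleared 0 line(s) (total 0); column heights now [0 0 0 3 4 3], max=4
Drop 3: L rot1 at col 3 lands with bottom-row=4; cleared 0 line(s) (total 0); column heights now [0 0 0 7 5 3], max=7
Test piece I rot2 at col 2 (width 4): heights before test = [0 0 0 7 5 3]; fits = False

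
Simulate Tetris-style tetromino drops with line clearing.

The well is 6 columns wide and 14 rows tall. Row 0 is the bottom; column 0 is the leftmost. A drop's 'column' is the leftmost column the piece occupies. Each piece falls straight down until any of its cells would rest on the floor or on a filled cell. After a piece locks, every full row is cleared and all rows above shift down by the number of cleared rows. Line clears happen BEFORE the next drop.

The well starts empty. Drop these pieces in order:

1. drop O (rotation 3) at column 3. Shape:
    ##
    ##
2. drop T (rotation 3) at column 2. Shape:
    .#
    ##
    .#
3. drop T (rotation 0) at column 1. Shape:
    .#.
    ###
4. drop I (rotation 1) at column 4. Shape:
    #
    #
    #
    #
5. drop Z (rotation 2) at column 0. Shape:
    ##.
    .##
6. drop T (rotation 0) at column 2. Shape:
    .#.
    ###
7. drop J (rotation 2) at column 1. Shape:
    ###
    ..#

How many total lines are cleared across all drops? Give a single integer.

Answer: 0

Derivation:
Drop 1: O rot3 at col 3 lands with bottom-row=0; cleared 0 line(s) (total 0); column heights now [0 0 0 2 2 0], max=2
Drop 2: T rot3 at col 2 lands with bottom-row=2; cleared 0 line(s) (total 0); column heights now [0 0 4 5 2 0], max=5
Drop 3: T rot0 at col 1 lands with bottom-row=5; cleared 0 line(s) (total 0); column heights now [0 6 7 6 2 0], max=7
Drop 4: I rot1 at col 4 lands with bottom-row=2; cleared 0 line(s) (total 0); column heights now [0 6 7 6 6 0], max=7
Drop 5: Z rot2 at col 0 lands with bottom-row=7; cleared 0 line(s) (total 0); column heights now [9 9 8 6 6 0], max=9
Drop 6: T rot0 at col 2 lands with bottom-row=8; cleared 0 line(s) (total 0); column heights now [9 9 9 10 9 0], max=10
Drop 7: J rot2 at col 1 lands with bottom-row=10; cleared 0 line(s) (total 0); column heights now [9 12 12 12 9 0], max=12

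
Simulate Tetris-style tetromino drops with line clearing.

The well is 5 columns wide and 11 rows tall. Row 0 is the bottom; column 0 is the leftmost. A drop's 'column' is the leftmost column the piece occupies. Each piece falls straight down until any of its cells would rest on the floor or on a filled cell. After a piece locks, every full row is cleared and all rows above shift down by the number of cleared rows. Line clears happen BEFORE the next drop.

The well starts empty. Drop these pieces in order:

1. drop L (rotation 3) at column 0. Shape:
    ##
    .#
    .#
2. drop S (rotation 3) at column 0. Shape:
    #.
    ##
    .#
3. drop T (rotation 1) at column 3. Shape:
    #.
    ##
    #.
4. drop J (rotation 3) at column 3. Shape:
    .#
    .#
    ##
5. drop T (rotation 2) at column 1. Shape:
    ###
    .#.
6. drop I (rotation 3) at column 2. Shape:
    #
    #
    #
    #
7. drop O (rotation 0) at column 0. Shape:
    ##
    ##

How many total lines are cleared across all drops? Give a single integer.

Drop 1: L rot3 at col 0 lands with bottom-row=0; cleared 0 line(s) (total 0); column heights now [3 3 0 0 0], max=3
Drop 2: S rot3 at col 0 lands with bottom-row=3; cleared 0 line(s) (total 0); column heights now [6 5 0 0 0], max=6
Drop 3: T rot1 at col 3 lands with bottom-row=0; cleared 0 line(s) (total 0); column heights now [6 5 0 3 2], max=6
Drop 4: J rot3 at col 3 lands with bottom-row=3; cleared 0 line(s) (total 0); column heights now [6 5 0 4 6], max=6
Drop 5: T rot2 at col 1 lands with bottom-row=4; cleared 1 line(s) (total 1); column heights now [5 5 5 4 5], max=5
Drop 6: I rot3 at col 2 lands with bottom-row=5; cleared 0 line(s) (total 1); column heights now [5 5 9 4 5], max=9
Drop 7: O rot0 at col 0 lands with bottom-row=5; cleared 0 line(s) (total 1); column heights now [7 7 9 4 5], max=9

Answer: 1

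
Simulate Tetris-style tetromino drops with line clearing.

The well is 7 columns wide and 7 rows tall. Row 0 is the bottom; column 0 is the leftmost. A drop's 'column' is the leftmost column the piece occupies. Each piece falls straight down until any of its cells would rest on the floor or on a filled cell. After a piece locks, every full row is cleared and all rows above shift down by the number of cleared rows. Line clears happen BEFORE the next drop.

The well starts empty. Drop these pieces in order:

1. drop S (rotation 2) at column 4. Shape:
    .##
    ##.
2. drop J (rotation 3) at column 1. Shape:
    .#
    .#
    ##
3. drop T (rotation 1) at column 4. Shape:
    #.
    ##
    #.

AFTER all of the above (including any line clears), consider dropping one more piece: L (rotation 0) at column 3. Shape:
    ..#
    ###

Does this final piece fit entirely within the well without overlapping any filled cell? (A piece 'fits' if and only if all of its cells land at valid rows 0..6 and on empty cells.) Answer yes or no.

Answer: yes

Derivation:
Drop 1: S rot2 at col 4 lands with bottom-row=0; cleared 0 line(s) (total 0); column heights now [0 0 0 0 1 2 2], max=2
Drop 2: J rot3 at col 1 lands with bottom-row=0; cleared 0 line(s) (total 0); column heights now [0 1 3 0 1 2 2], max=3
Drop 3: T rot1 at col 4 lands with bottom-row=1; cleared 0 line(s) (total 0); column heights now [0 1 3 0 4 3 2], max=4
Test piece L rot0 at col 3 (width 3): heights before test = [0 1 3 0 4 3 2]; fits = True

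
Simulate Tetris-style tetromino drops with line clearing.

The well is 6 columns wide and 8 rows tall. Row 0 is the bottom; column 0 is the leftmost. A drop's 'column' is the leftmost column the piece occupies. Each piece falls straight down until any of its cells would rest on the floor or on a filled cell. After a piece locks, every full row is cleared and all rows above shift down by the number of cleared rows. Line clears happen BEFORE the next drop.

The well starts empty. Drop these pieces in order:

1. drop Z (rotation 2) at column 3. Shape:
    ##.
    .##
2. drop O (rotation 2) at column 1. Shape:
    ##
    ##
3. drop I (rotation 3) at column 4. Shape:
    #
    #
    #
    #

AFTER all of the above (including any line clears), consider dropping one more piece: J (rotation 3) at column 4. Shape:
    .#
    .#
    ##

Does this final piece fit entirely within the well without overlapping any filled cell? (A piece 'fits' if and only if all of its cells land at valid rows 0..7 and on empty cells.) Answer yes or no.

Answer: no

Derivation:
Drop 1: Z rot2 at col 3 lands with bottom-row=0; cleared 0 line(s) (total 0); column heights now [0 0 0 2 2 1], max=2
Drop 2: O rot2 at col 1 lands with bottom-row=0; cleared 0 line(s) (total 0); column heights now [0 2 2 2 2 1], max=2
Drop 3: I rot3 at col 4 lands with bottom-row=2; cleared 0 line(s) (total 0); column heights now [0 2 2 2 6 1], max=6
Test piece J rot3 at col 4 (width 2): heights before test = [0 2 2 2 6 1]; fits = False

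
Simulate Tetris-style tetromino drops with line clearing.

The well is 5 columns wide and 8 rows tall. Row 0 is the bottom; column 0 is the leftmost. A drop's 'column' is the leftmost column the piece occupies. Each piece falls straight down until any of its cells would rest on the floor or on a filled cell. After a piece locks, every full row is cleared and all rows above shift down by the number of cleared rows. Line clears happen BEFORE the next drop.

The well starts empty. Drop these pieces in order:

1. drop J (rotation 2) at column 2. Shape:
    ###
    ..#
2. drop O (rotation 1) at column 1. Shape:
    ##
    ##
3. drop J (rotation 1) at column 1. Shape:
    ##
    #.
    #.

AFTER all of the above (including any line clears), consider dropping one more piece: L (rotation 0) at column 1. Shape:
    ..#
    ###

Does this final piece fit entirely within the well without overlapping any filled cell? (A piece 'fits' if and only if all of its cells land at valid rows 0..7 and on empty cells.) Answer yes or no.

Drop 1: J rot2 at col 2 lands with bottom-row=0; cleared 0 line(s) (total 0); column heights now [0 0 2 2 2], max=2
Drop 2: O rot1 at col 1 lands with bottom-row=2; cleared 0 line(s) (total 0); column heights now [0 4 4 2 2], max=4
Drop 3: J rot1 at col 1 lands with bottom-row=4; cleared 0 line(s) (total 0); column heights now [0 7 7 2 2], max=7
Test piece L rot0 at col 1 (width 3): heights before test = [0 7 7 2 2]; fits = False

Answer: no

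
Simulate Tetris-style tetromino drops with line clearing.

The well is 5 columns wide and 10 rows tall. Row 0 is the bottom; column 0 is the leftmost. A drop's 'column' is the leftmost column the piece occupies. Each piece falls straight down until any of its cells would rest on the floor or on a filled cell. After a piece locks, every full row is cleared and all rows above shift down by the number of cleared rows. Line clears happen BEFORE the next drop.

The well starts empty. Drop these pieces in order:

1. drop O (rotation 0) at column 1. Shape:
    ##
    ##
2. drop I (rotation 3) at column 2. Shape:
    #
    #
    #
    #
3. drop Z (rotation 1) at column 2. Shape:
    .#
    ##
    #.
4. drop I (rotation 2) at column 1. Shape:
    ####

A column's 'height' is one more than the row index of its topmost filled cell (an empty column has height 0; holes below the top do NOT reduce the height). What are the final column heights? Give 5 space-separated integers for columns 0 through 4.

Answer: 0 10 10 10 10

Derivation:
Drop 1: O rot0 at col 1 lands with bottom-row=0; cleared 0 line(s) (total 0); column heights now [0 2 2 0 0], max=2
Drop 2: I rot3 at col 2 lands with bottom-row=2; cleared 0 line(s) (total 0); column heights now [0 2 6 0 0], max=6
Drop 3: Z rot1 at col 2 lands with bottom-row=6; cleared 0 line(s) (total 0); column heights now [0 2 8 9 0], max=9
Drop 4: I rot2 at col 1 lands with bottom-row=9; cleared 0 line(s) (total 0); column heights now [0 10 10 10 10], max=10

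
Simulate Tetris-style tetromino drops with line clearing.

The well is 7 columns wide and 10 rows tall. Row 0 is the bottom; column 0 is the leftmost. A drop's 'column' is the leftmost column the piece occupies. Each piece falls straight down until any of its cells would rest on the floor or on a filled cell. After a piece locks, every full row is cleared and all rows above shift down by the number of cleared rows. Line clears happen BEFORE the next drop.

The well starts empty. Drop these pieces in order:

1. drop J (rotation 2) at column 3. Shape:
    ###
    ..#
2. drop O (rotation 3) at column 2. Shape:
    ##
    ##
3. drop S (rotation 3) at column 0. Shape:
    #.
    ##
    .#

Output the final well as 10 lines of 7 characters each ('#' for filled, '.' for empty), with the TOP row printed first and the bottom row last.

Drop 1: J rot2 at col 3 lands with bottom-row=0; cleared 0 line(s) (total 0); column heights now [0 0 0 2 2 2 0], max=2
Drop 2: O rot3 at col 2 lands with bottom-row=2; cleared 0 line(s) (total 0); column heights now [0 0 4 4 2 2 0], max=4
Drop 3: S rot3 at col 0 lands with bottom-row=0; cleared 0 line(s) (total 0); column heights now [3 2 4 4 2 2 0], max=4

Answer: .......
.......
.......
.......
.......
.......
..##...
#.##...
##.###.
.#...#.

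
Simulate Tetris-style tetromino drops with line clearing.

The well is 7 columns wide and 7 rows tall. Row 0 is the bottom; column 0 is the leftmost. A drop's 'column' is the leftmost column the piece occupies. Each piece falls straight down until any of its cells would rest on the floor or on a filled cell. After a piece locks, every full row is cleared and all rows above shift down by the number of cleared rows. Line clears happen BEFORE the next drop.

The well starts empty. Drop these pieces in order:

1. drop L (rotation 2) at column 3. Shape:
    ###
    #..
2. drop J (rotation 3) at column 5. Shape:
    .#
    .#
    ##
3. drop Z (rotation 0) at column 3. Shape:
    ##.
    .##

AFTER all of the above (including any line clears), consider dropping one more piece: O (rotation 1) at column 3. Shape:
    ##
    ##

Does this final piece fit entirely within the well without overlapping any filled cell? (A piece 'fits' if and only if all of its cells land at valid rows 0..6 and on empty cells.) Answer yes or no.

Answer: yes

Derivation:
Drop 1: L rot2 at col 3 lands with bottom-row=0; cleared 0 line(s) (total 0); column heights now [0 0 0 2 2 2 0], max=2
Drop 2: J rot3 at col 5 lands with bottom-row=2; cleared 0 line(s) (total 0); column heights now [0 0 0 2 2 3 5], max=5
Drop 3: Z rot0 at col 3 lands with bottom-row=3; cleared 0 line(s) (total 0); column heights now [0 0 0 5 5 4 5], max=5
Test piece O rot1 at col 3 (width 2): heights before test = [0 0 0 5 5 4 5]; fits = True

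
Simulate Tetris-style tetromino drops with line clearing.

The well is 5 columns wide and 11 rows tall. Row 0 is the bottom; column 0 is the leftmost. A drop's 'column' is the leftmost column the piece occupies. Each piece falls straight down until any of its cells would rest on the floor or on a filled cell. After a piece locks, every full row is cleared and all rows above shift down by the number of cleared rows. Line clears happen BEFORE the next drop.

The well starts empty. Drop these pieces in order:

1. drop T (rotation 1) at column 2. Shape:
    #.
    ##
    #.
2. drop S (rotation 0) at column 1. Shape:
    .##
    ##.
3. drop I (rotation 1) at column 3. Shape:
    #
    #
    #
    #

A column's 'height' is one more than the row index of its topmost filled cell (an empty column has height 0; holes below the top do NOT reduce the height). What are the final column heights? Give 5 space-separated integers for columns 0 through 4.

Drop 1: T rot1 at col 2 lands with bottom-row=0; cleared 0 line(s) (total 0); column heights now [0 0 3 2 0], max=3
Drop 2: S rot0 at col 1 lands with bottom-row=3; cleared 0 line(s) (total 0); column heights now [0 4 5 5 0], max=5
Drop 3: I rot1 at col 3 lands with bottom-row=5; cleared 0 line(s) (total 0); column heights now [0 4 5 9 0], max=9

Answer: 0 4 5 9 0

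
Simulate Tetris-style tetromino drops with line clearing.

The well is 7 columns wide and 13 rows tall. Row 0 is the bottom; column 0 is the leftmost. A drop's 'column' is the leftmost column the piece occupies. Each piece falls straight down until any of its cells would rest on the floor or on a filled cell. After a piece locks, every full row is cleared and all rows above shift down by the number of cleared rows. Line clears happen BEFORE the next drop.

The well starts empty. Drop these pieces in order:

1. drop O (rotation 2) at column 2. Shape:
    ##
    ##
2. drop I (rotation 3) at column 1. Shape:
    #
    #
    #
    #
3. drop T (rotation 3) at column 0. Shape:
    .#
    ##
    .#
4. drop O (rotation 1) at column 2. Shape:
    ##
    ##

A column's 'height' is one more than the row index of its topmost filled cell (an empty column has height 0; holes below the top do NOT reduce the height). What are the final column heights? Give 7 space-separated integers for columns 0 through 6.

Answer: 6 7 4 4 0 0 0

Derivation:
Drop 1: O rot2 at col 2 lands with bottom-row=0; cleared 0 line(s) (total 0); column heights now [0 0 2 2 0 0 0], max=2
Drop 2: I rot3 at col 1 lands with bottom-row=0; cleared 0 line(s) (total 0); column heights now [0 4 2 2 0 0 0], max=4
Drop 3: T rot3 at col 0 lands with bottom-row=4; cleared 0 line(s) (total 0); column heights now [6 7 2 2 0 0 0], max=7
Drop 4: O rot1 at col 2 lands with bottom-row=2; cleared 0 line(s) (total 0); column heights now [6 7 4 4 0 0 0], max=7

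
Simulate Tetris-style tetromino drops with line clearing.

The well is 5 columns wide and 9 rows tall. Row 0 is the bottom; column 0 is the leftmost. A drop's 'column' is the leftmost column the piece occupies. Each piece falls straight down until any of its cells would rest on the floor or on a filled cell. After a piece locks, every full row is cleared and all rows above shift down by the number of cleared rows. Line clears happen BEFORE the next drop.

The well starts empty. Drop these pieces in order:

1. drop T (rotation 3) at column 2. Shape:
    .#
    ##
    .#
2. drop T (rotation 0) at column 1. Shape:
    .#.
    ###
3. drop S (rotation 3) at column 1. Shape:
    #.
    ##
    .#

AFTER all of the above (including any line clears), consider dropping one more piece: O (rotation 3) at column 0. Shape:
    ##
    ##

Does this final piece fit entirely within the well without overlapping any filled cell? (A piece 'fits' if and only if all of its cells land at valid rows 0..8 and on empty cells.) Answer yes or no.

Drop 1: T rot3 at col 2 lands with bottom-row=0; cleared 0 line(s) (total 0); column heights now [0 0 2 3 0], max=3
Drop 2: T rot0 at col 1 lands with bottom-row=3; cleared 0 line(s) (total 0); column heights now [0 4 5 4 0], max=5
Drop 3: S rot3 at col 1 lands with bottom-row=5; cleared 0 line(s) (total 0); column heights now [0 8 7 4 0], max=8
Test piece O rot3 at col 0 (width 2): heights before test = [0 8 7 4 0]; fits = False

Answer: no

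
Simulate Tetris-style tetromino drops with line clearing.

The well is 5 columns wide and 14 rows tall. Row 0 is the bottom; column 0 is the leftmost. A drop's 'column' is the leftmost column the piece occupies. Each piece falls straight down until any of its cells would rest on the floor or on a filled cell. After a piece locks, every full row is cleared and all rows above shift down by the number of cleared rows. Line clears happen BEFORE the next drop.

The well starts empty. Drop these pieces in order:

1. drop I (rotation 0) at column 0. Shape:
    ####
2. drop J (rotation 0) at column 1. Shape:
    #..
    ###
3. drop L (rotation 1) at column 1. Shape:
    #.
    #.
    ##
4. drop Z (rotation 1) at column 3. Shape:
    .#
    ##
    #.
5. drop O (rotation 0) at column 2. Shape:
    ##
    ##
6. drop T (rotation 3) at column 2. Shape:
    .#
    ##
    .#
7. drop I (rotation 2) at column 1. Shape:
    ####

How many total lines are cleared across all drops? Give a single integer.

Drop 1: I rot0 at col 0 lands with bottom-row=0; cleared 0 line(s) (total 0); column heights now [1 1 1 1 0], max=1
Drop 2: J rot0 at col 1 lands with bottom-row=1; cleared 0 line(s) (total 0); column heights now [1 3 2 2 0], max=3
Drop 3: L rot1 at col 1 lands with bottom-row=3; cleared 0 line(s) (total 0); column heights now [1 6 4 2 0], max=6
Drop 4: Z rot1 at col 3 lands with bottom-row=2; cleared 0 line(s) (total 0); column heights now [1 6 4 4 5], max=6
Drop 5: O rot0 at col 2 lands with bottom-row=4; cleared 0 line(s) (total 0); column heights now [1 6 6 6 5], max=6
Drop 6: T rot3 at col 2 lands with bottom-row=6; cleared 0 line(s) (total 0); column heights now [1 6 8 9 5], max=9
Drop 7: I rot2 at col 1 lands with bottom-row=9; cleared 0 line(s) (total 0); column heights now [1 10 10 10 10], max=10

Answer: 0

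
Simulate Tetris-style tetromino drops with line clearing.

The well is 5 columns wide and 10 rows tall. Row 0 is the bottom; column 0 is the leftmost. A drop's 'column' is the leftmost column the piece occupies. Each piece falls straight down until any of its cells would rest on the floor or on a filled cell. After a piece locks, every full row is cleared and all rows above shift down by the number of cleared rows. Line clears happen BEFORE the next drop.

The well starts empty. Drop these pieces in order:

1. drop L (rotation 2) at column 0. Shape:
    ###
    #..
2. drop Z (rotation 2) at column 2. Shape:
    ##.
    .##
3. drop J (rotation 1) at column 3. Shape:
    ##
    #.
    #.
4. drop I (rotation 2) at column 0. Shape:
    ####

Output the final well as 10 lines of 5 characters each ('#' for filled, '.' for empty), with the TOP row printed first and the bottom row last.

Drop 1: L rot2 at col 0 lands with bottom-row=0; cleared 0 line(s) (total 0); column heights now [2 2 2 0 0], max=2
Drop 2: Z rot2 at col 2 lands with bottom-row=1; cleared 1 line(s) (total 1); column heights now [1 0 2 2 0], max=2
Drop 3: J rot1 at col 3 lands with bottom-row=2; cleared 0 line(s) (total 1); column heights now [1 0 2 5 5], max=5
Drop 4: I rot2 at col 0 lands with bottom-row=5; cleared 0 line(s) (total 1); column heights now [6 6 6 6 5], max=6

Answer: .....
.....
.....
.....
####.
...##
...#.
...#.
..##.
#....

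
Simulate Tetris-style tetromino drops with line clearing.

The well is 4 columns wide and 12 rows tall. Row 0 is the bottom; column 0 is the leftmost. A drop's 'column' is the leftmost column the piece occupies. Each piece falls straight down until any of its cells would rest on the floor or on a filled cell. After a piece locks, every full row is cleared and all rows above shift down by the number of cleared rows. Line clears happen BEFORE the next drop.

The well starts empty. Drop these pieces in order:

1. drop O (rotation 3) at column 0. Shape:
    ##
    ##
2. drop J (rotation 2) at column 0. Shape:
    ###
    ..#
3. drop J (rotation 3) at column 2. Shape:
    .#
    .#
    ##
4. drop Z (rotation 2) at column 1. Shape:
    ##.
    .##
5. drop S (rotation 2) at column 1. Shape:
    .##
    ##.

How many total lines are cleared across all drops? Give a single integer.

Answer: 0

Derivation:
Drop 1: O rot3 at col 0 lands with bottom-row=0; cleared 0 line(s) (total 0); column heights now [2 2 0 0], max=2
Drop 2: J rot2 at col 0 lands with bottom-row=1; cleared 0 line(s) (total 0); column heights now [3 3 3 0], max=3
Drop 3: J rot3 at col 2 lands with bottom-row=3; cleared 0 line(s) (total 0); column heights now [3 3 4 6], max=6
Drop 4: Z rot2 at col 1 lands with bottom-row=6; cleared 0 line(s) (total 0); column heights now [3 8 8 7], max=8
Drop 5: S rot2 at col 1 lands with bottom-row=8; cleared 0 line(s) (total 0); column heights now [3 9 10 10], max=10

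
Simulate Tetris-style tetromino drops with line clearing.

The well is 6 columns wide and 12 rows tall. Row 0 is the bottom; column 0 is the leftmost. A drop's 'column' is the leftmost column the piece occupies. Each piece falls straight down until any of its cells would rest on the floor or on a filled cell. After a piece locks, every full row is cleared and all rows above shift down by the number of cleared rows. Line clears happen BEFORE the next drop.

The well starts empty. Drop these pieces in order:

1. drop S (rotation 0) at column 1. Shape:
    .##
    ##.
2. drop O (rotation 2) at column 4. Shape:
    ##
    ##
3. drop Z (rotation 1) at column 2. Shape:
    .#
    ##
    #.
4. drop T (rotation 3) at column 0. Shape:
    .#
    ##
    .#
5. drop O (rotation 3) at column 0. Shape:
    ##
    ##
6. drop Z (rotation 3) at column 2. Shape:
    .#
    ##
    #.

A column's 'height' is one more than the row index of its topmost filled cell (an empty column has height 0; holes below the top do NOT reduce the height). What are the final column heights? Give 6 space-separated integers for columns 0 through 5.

Drop 1: S rot0 at col 1 lands with bottom-row=0; cleared 0 line(s) (total 0); column heights now [0 1 2 2 0 0], max=2
Drop 2: O rot2 at col 4 lands with bottom-row=0; cleared 0 line(s) (total 0); column heights now [0 1 2 2 2 2], max=2
Drop 3: Z rot1 at col 2 lands with bottom-row=2; cleared 0 line(s) (total 0); column heights now [0 1 4 5 2 2], max=5
Drop 4: T rot3 at col 0 lands with bottom-row=1; cleared 0 line(s) (total 0); column heights now [3 4 4 5 2 2], max=5
Drop 5: O rot3 at col 0 lands with bottom-row=4; cleared 0 line(s) (total 0); column heights now [6 6 4 5 2 2], max=6
Drop 6: Z rot3 at col 2 lands with bottom-row=4; cleared 0 line(s) (total 0); column heights now [6 6 6 7 2 2], max=7

Answer: 6 6 6 7 2 2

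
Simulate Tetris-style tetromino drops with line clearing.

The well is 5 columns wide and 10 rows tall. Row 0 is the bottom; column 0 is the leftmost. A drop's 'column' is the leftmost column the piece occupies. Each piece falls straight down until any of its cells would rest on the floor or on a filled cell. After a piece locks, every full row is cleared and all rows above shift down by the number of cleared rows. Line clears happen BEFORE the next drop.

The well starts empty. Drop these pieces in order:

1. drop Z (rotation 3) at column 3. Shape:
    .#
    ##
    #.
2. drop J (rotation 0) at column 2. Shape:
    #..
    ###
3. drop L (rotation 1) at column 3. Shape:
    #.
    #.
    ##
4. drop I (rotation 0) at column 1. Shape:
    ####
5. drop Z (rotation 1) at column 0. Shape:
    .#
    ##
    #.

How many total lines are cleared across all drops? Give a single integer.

Answer: 1

Derivation:
Drop 1: Z rot3 at col 3 lands with bottom-row=0; cleared 0 line(s) (total 0); column heights now [0 0 0 2 3], max=3
Drop 2: J rot0 at col 2 lands with bottom-row=3; cleared 0 line(s) (total 0); column heights now [0 0 5 4 4], max=5
Drop 3: L rot1 at col 3 lands with bottom-row=4; cleared 0 line(s) (total 0); column heights now [0 0 5 7 5], max=7
Drop 4: I rot0 at col 1 lands with bottom-row=7; cleared 0 line(s) (total 0); column heights now [0 8 8 8 8], max=8
Drop 5: Z rot1 at col 0 lands with bottom-row=7; cleared 1 line(s) (total 1); column heights now [8 9 5 7 5], max=9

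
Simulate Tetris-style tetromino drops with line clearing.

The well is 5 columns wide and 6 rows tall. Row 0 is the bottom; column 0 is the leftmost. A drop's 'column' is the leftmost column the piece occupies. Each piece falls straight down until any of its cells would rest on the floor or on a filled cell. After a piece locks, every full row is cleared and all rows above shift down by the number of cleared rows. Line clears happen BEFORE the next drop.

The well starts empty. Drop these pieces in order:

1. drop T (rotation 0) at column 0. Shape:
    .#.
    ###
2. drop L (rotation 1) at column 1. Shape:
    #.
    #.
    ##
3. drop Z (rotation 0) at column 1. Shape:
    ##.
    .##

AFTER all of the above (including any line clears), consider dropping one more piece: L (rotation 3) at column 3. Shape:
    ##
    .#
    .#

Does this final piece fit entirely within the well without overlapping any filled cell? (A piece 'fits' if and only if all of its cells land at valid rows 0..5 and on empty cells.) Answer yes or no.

Answer: yes

Derivation:
Drop 1: T rot0 at col 0 lands with bottom-row=0; cleared 0 line(s) (total 0); column heights now [1 2 1 0 0], max=2
Drop 2: L rot1 at col 1 lands with bottom-row=2; cleared 0 line(s) (total 0); column heights now [1 5 3 0 0], max=5
Drop 3: Z rot0 at col 1 lands with bottom-row=4; cleared 0 line(s) (total 0); column heights now [1 6 6 5 0], max=6
Test piece L rot3 at col 3 (width 2): heights before test = [1 6 6 5 0]; fits = True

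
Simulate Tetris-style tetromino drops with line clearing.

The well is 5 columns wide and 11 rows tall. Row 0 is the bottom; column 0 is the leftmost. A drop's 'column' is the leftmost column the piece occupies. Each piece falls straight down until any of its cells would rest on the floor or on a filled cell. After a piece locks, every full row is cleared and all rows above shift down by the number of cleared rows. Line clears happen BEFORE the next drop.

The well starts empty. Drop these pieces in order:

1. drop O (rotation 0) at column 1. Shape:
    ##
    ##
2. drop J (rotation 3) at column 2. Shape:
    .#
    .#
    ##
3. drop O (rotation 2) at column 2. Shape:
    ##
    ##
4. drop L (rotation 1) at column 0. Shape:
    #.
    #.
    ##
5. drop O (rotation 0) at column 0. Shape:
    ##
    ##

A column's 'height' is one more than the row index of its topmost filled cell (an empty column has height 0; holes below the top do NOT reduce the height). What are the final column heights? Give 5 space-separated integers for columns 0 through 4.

Answer: 7 7 7 7 0

Derivation:
Drop 1: O rot0 at col 1 lands with bottom-row=0; cleared 0 line(s) (total 0); column heights now [0 2 2 0 0], max=2
Drop 2: J rot3 at col 2 lands with bottom-row=2; cleared 0 line(s) (total 0); column heights now [0 2 3 5 0], max=5
Drop 3: O rot2 at col 2 lands with bottom-row=5; cleared 0 line(s) (total 0); column heights now [0 2 7 7 0], max=7
Drop 4: L rot1 at col 0 lands with bottom-row=2; cleared 0 line(s) (total 0); column heights now [5 3 7 7 0], max=7
Drop 5: O rot0 at col 0 lands with bottom-row=5; cleared 0 line(s) (total 0); column heights now [7 7 7 7 0], max=7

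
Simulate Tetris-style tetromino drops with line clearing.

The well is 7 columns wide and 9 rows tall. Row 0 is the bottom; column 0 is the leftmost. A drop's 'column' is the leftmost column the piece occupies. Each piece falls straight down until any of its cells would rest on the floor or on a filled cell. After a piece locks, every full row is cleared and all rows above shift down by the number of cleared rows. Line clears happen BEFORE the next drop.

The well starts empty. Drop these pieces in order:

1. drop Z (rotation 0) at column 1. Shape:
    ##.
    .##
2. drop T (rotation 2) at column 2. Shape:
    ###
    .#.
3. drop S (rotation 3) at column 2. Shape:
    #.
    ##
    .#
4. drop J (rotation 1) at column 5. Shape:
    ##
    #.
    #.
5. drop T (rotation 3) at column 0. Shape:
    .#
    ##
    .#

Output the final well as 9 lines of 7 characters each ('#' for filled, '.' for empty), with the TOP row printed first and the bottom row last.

Drop 1: Z rot0 at col 1 lands with bottom-row=0; cleared 0 line(s) (total 0); column heights now [0 2 2 1 0 0 0], max=2
Drop 2: T rot2 at col 2 lands with bottom-row=1; cleared 0 line(s) (total 0); column heights now [0 2 3 3 3 0 0], max=3
Drop 3: S rot3 at col 2 lands with bottom-row=3; cleared 0 line(s) (total 0); column heights now [0 2 6 5 3 0 0], max=6
Drop 4: J rot1 at col 5 lands with bottom-row=0; cleared 0 line(s) (total 0); column heights now [0 2 6 5 3 3 3], max=6
Drop 5: T rot3 at col 0 lands with bottom-row=2; cleared 0 line(s) (total 0); column heights now [4 5 6 5 3 3 3], max=6

Answer: .......
.......
.......
..#....
.###...
##.#...
.######
.###.#.
..##.#.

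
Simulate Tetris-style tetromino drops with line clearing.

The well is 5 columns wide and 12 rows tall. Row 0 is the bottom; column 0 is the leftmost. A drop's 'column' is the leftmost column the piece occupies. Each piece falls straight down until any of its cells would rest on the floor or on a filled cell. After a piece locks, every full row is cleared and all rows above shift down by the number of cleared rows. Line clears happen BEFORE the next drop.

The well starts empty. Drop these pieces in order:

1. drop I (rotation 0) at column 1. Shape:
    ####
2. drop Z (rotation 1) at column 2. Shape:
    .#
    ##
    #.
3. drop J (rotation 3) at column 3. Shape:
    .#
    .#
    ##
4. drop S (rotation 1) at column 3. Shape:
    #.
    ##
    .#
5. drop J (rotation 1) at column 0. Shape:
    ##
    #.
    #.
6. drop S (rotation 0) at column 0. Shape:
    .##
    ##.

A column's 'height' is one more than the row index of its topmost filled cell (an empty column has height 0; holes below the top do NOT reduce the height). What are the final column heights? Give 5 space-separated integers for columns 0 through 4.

Answer: 3 4 4 9 8

Derivation:
Drop 1: I rot0 at col 1 lands with bottom-row=0; cleared 0 line(s) (total 0); column heights now [0 1 1 1 1], max=1
Drop 2: Z rot1 at col 2 lands with bottom-row=1; cleared 0 line(s) (total 0); column heights now [0 1 3 4 1], max=4
Drop 3: J rot3 at col 3 lands with bottom-row=4; cleared 0 line(s) (total 0); column heights now [0 1 3 5 7], max=7
Drop 4: S rot1 at col 3 lands with bottom-row=7; cleared 0 line(s) (total 0); column heights now [0 1 3 10 9], max=10
Drop 5: J rot1 at col 0 lands with bottom-row=0; cleared 1 line(s) (total 1); column heights now [2 2 2 9 8], max=9
Drop 6: S rot0 at col 0 lands with bottom-row=2; cleared 0 line(s) (total 1); column heights now [3 4 4 9 8], max=9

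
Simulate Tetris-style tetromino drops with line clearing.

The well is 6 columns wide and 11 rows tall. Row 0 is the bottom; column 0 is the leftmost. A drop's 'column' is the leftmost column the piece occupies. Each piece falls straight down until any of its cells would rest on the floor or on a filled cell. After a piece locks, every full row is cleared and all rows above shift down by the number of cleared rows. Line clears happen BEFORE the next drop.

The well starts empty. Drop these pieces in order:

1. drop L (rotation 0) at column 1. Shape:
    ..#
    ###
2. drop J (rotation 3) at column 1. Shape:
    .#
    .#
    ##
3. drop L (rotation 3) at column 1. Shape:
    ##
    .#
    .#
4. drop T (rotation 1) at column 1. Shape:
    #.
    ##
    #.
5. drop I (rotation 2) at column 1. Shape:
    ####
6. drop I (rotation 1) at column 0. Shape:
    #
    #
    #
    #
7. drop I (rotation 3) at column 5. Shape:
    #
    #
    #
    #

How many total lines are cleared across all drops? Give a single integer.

Drop 1: L rot0 at col 1 lands with bottom-row=0; cleared 0 line(s) (total 0); column heights now [0 1 1 2 0 0], max=2
Drop 2: J rot3 at col 1 lands with bottom-row=1; cleared 0 line(s) (total 0); column heights now [0 2 4 2 0 0], max=4
Drop 3: L rot3 at col 1 lands with bottom-row=4; cleared 0 line(s) (total 0); column heights now [0 7 7 2 0 0], max=7
Drop 4: T rot1 at col 1 lands with bottom-row=7; cleared 0 line(s) (total 0); column heights now [0 10 9 2 0 0], max=10
Drop 5: I rot2 at col 1 lands with bottom-row=10; cleared 0 line(s) (total 0); column heights now [0 11 11 11 11 0], max=11
Drop 6: I rot1 at col 0 lands with bottom-row=0; cleared 0 line(s) (total 0); column heights now [4 11 11 11 11 0], max=11
Drop 7: I rot3 at col 5 lands with bottom-row=0; cleared 0 line(s) (total 0); column heights now [4 11 11 11 11 4], max=11

Answer: 0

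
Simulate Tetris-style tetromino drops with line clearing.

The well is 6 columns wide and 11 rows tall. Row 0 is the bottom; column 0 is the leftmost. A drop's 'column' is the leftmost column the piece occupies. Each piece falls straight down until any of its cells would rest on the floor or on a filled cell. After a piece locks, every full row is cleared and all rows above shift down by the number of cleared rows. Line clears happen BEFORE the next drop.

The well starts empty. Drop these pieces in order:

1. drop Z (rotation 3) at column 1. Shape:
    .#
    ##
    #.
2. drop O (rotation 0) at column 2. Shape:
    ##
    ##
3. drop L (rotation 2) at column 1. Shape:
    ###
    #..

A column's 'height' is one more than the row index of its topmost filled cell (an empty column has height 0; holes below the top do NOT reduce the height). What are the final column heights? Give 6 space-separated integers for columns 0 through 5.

Drop 1: Z rot3 at col 1 lands with bottom-row=0; cleared 0 line(s) (total 0); column heights now [0 2 3 0 0 0], max=3
Drop 2: O rot0 at col 2 lands with bottom-row=3; cleared 0 line(s) (total 0); column heights now [0 2 5 5 0 0], max=5
Drop 3: L rot2 at col 1 lands with bottom-row=4; cleared 0 line(s) (total 0); column heights now [0 6 6 6 0 0], max=6

Answer: 0 6 6 6 0 0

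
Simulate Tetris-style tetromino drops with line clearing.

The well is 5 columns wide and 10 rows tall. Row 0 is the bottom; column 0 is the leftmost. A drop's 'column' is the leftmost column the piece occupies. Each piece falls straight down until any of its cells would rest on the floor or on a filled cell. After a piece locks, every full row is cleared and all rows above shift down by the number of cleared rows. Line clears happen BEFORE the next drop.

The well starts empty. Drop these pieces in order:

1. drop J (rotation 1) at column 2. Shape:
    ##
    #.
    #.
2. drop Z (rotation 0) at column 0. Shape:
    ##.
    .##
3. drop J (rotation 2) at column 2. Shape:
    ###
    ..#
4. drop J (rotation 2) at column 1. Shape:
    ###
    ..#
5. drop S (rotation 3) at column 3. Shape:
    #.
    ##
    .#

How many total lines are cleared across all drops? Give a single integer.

Answer: 1

Derivation:
Drop 1: J rot1 at col 2 lands with bottom-row=0; cleared 0 line(s) (total 0); column heights now [0 0 3 3 0], max=3
Drop 2: Z rot0 at col 0 lands with bottom-row=3; cleared 0 line(s) (total 0); column heights now [5 5 4 3 0], max=5
Drop 3: J rot2 at col 2 lands with bottom-row=3; cleared 1 line(s) (total 1); column heights now [0 4 4 3 4], max=4
Drop 4: J rot2 at col 1 lands with bottom-row=3; cleared 0 line(s) (total 1); column heights now [0 5 5 5 4], max=5
Drop 5: S rot3 at col 3 lands with bottom-row=4; cleared 0 line(s) (total 1); column heights now [0 5 5 7 6], max=7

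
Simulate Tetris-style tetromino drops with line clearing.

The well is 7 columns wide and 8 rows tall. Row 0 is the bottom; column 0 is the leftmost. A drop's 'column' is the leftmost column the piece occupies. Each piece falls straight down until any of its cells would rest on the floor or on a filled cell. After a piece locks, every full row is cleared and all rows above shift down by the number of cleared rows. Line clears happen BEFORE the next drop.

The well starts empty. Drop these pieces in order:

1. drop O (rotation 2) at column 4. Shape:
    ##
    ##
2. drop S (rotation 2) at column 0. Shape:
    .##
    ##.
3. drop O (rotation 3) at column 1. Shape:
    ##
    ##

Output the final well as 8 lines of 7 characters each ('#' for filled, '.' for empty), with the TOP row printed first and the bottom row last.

Drop 1: O rot2 at col 4 lands with bottom-row=0; cleared 0 line(s) (total 0); column heights now [0 0 0 0 2 2 0], max=2
Drop 2: S rot2 at col 0 lands with bottom-row=0; cleared 0 line(s) (total 0); column heights now [1 2 2 0 2 2 0], max=2
Drop 3: O rot3 at col 1 lands with bottom-row=2; cleared 0 line(s) (total 0); column heights now [1 4 4 0 2 2 0], max=4

Answer: .......
.......
.......
.......
.##....
.##....
.##.##.
##..##.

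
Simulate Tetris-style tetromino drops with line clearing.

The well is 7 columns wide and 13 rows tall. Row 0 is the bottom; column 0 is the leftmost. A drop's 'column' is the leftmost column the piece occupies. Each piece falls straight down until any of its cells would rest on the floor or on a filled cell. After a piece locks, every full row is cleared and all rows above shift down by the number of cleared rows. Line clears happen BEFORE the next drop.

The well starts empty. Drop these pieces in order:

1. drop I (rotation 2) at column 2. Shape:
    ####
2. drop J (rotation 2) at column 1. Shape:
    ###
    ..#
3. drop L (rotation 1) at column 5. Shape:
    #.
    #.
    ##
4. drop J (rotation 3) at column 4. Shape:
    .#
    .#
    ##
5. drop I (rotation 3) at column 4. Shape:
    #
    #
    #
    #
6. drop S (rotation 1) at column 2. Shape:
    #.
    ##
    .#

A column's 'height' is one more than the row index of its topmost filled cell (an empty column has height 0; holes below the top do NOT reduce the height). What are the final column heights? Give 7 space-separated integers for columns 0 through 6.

Answer: 0 3 6 5 9 7 2

Derivation:
Drop 1: I rot2 at col 2 lands with bottom-row=0; cleared 0 line(s) (total 0); column heights now [0 0 1 1 1 1 0], max=1
Drop 2: J rot2 at col 1 lands with bottom-row=1; cleared 0 line(s) (total 0); column heights now [0 3 3 3 1 1 0], max=3
Drop 3: L rot1 at col 5 lands with bottom-row=1; cleared 0 line(s) (total 0); column heights now [0 3 3 3 1 4 2], max=4
Drop 4: J rot3 at col 4 lands with bottom-row=4; cleared 0 line(s) (total 0); column heights now [0 3 3 3 5 7 2], max=7
Drop 5: I rot3 at col 4 lands with bottom-row=5; cleared 0 line(s) (total 0); column heights now [0 3 3 3 9 7 2], max=9
Drop 6: S rot1 at col 2 lands with bottom-row=3; cleared 0 line(s) (total 0); column heights now [0 3 6 5 9 7 2], max=9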